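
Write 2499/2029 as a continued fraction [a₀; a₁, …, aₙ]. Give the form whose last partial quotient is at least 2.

2499 = 1*2029 + 470
2029 = 4*470 + 149
470 = 3*149 + 23
149 = 6*23 + 11
23 = 2*11 + 1
11 = 11*1 + 0  (stop)
So 2499/2029 = [1; 4, 3, 6, 2, 11].

[1; 4, 3, 6, 2, 11]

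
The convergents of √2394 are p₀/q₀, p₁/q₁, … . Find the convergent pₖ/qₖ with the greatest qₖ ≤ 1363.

66396/1357

√2394 = [48; 1, 12, 1, 96, …] (period length 4).
Convergents:
  p_0/q_0 = 48/1
  p_1/q_1 = 49/1
  p_2/q_2 = 636/13
  p_3/q_3 = 685/14
  p_4/q_4 = 66396/1357
  p_5/q_5 = 67081/1371
q_4 = 1357 ≤ 1363 < 1371 = q_5, so the answer is 66396/1357.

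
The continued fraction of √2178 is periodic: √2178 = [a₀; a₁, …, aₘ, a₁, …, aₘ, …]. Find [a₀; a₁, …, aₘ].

a₀ = ⌊√2178⌋ = 46.
With m₀=0, d₀=1 and mₖ₊₁ = dₖaₖ − mₖ, dₖ₊₁ = (n − mₖ₊₁²)/dₖ, aₖ₊₁ = ⌊(a₀+mₖ₊₁)/dₖ₊₁⌋:
  k=1: m=46, d=62, a=1
  k=2: m=16, d=31, a=2
  k=3: m=46, d=2, a=46
  k=4: m=46, d=31, a=2
  k=5: m=16, d=62, a=1
  k=6: m=46, d=1, a=92
d=1 and a=2a₀=92 at k=6, so the next step gives (m, d) = (46, 62) again — its k=1 value — and the period has length 6.

[46; 1, 2, 46, 2, 1, 92]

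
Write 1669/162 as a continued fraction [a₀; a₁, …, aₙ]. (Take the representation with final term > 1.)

1669 = 10×162 + 49
162 = 3×49 + 15
49 = 3×15 + 4
15 = 3×4 + 3
4 = 1×3 + 1
3 = 3×1 + 0  (stop)
So 1669/162 = [10; 3, 3, 3, 1, 3].

[10; 3, 3, 3, 1, 3]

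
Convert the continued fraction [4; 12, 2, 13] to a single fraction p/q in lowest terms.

Using pₖ = aₖpₖ₋₁ + pₖ₋₂ and qₖ = aₖqₖ₋₁ + qₖ₋₂:
  k=0: a=4, p=4, q=1
  k=1: a=12, p=49, q=12
  k=2: a=2, p=102, q=25
  k=3: a=13, p=1375, q=337

1375/337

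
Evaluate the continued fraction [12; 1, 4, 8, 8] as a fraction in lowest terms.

Fold from the inside: start with 8/1.
  8 + 1/8 = 65/8
  4 + 8/65 = 268/65
  1 + 65/268 = 333/268
  12 + 268/333 = 4264/333

4264/333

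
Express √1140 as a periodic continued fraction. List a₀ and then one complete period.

[33; 1, 3, 4, 3, 1, 66]

a₀ = ⌊√1140⌋ = 33.
With m₀=0, d₀=1 and mₖ₊₁ = dₖaₖ − mₖ, dₖ₊₁ = (n − mₖ₊₁²)/dₖ, aₖ₊₁ = ⌊(a₀+mₖ₊₁)/dₖ₊₁⌋:
  k=1: m=33, d=51, a=1
  k=2: m=18, d=16, a=3
  k=3: m=30, d=15, a=4
  k=4: m=30, d=16, a=3
  k=5: m=18, d=51, a=1
  k=6: m=33, d=1, a=66
d=1 and a=2a₀=66 at k=6, so the next step gives (m, d) = (33, 51) again — its k=1 value — and the period has length 6.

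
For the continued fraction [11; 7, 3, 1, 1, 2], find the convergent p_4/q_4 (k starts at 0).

Using pₖ = aₖpₖ₋₁ + pₖ₋₂, qₖ = aₖqₖ₋₁ + qₖ₋₂ (with p₋₁=1, p₋₂=0, q₋₁=0, q₋₂=1):
  k=0: a=11, p=11, q=1
  k=1: a=7, p=78, q=7
  k=2: a=3, p=245, q=22
  k=3: a=1, p=323, q=29
  k=4: a=1, p=568, q=51

568/51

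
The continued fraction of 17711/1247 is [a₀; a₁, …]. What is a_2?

17711 = 14·1247 + 253   →  a_0 = 14
1247 = 4·253 + 235   →  a_1 = 4
253 = 1·235 + 18   →  a_2 = 1

1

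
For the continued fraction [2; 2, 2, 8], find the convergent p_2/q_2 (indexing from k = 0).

12/5

Using pₖ = aₖpₖ₋₁ + pₖ₋₂, qₖ = aₖqₖ₋₁ + qₖ₋₂ (with p₋₁=1, p₋₂=0, q₋₁=0, q₋₂=1):
  k=0: a=2, p=2, q=1
  k=1: a=2, p=5, q=2
  k=2: a=2, p=12, q=5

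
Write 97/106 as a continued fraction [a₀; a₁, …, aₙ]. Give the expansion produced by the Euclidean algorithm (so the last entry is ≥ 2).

[0; 1, 10, 1, 3, 2]

97 = 0*106 + 97
106 = 1*97 + 9
97 = 10*9 + 7
9 = 1*7 + 2
7 = 3*2 + 1
2 = 2*1 + 0  (stop)
So 97/106 = [0; 1, 10, 1, 3, 2].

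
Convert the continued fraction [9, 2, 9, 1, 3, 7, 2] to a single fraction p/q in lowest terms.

12053/1272

Using pₖ = aₖpₖ₋₁ + pₖ₋₂ and qₖ = aₖqₖ₋₁ + qₖ₋₂:
  k=0: a=9, p=9, q=1
  k=1: a=2, p=19, q=2
  k=2: a=9, p=180, q=19
  k=3: a=1, p=199, q=21
  k=4: a=3, p=777, q=82
  k=5: a=7, p=5638, q=595
  k=6: a=2, p=12053, q=1272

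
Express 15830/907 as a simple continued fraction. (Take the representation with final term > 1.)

15830 = 17·907 + 411
907 = 2·411 + 85
411 = 4·85 + 71
85 = 1·71 + 14
71 = 5·14 + 1
14 = 14·1 + 0  (stop)
So 15830/907 = [17; 2, 4, 1, 5, 14].

[17; 2, 4, 1, 5, 14]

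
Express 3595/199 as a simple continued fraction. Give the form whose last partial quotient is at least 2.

[18; 15, 3, 4]

3595 = 18·199 + 13
199 = 15·13 + 4
13 = 3·4 + 1
4 = 4·1 + 0  (stop)
So 3595/199 = [18; 15, 3, 4].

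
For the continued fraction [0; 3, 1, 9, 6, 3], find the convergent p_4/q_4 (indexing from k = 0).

Using pₖ = aₖpₖ₋₁ + pₖ₋₂, qₖ = aₖqₖ₋₁ + qₖ₋₂ (with p₋₁=1, p₋₂=0, q₋₁=0, q₋₂=1):
  k=0: a=0, p=0, q=1
  k=1: a=3, p=1, q=3
  k=2: a=1, p=1, q=4
  k=3: a=9, p=10, q=39
  k=4: a=6, p=61, q=238

61/238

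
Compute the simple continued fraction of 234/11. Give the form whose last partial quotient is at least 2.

[21; 3, 1, 2]

234 = 21×11 + 3
11 = 3×3 + 2
3 = 1×2 + 1
2 = 2×1 + 0  (stop)
So 234/11 = [21; 3, 1, 2].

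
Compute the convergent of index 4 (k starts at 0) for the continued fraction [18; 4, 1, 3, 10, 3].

Using pₖ = aₖpₖ₋₁ + pₖ₋₂, qₖ = aₖqₖ₋₁ + qₖ₋₂ (with p₋₁=1, p₋₂=0, q₋₁=0, q₋₂=1):
  k=0: a=18, p=18, q=1
  k=1: a=4, p=73, q=4
  k=2: a=1, p=91, q=5
  k=3: a=3, p=346, q=19
  k=4: a=10, p=3551, q=195

3551/195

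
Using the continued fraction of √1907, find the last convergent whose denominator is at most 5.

√1907 = [43; 1, 2, 43, 2, 1, 86, …] (period length 6).
Convergents:
  p_0/q_0 = 43/1
  p_1/q_1 = 44/1
  p_2/q_2 = 131/3
  p_3/q_3 = 5677/130
q_2 = 3 ≤ 5 < 130 = q_3, so the answer is 131/3.

131/3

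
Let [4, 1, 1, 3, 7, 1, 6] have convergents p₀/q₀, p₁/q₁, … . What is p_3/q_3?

32/7

Using pₖ = aₖpₖ₋₁ + pₖ₋₂, qₖ = aₖqₖ₋₁ + qₖ₋₂ (with p₋₁=1, p₋₂=0, q₋₁=0, q₋₂=1):
  k=0: a=4, p=4, q=1
  k=1: a=1, p=5, q=1
  k=2: a=1, p=9, q=2
  k=3: a=3, p=32, q=7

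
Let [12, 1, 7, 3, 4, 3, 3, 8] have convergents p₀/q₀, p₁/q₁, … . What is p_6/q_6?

14876/1155

Using pₖ = aₖpₖ₋₁ + pₖ₋₂, qₖ = aₖqₖ₋₁ + qₖ₋₂ (with p₋₁=1, p₋₂=0, q₋₁=0, q₋₂=1):
  k=0: a=12, p=12, q=1
  k=1: a=1, p=13, q=1
  k=2: a=7, p=103, q=8
  k=3: a=3, p=322, q=25
  k=4: a=4, p=1391, q=108
  k=5: a=3, p=4495, q=349
  k=6: a=3, p=14876, q=1155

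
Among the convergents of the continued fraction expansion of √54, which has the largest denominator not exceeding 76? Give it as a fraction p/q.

485/66

√54 = [7; 2, 1, 6, 1, 2, 14, …] (period length 6).
Convergents:
  p_0/q_0 = 7/1
  p_1/q_1 = 15/2
  p_2/q_2 = 22/3
  p_3/q_3 = 147/20
  p_4/q_4 = 169/23
  p_5/q_5 = 485/66
  p_6/q_6 = 6959/947
q_5 = 66 ≤ 76 < 947 = q_6, so the answer is 485/66.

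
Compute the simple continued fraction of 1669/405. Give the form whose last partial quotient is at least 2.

[4; 8, 3, 1, 3, 3]

1669 = 4·405 + 49
405 = 8·49 + 13
49 = 3·13 + 10
13 = 1·10 + 3
10 = 3·3 + 1
3 = 3·1 + 0  (stop)
So 1669/405 = [4; 8, 3, 1, 3, 3].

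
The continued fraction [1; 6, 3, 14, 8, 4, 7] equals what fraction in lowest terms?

Using pₖ = aₖpₖ₋₁ + pₖ₋₂ and qₖ = aₖqₖ₋₁ + qₖ₋₂:
  k=0: a=1, p=1, q=1
  k=1: a=6, p=7, q=6
  k=2: a=3, p=22, q=19
  k=3: a=14, p=315, q=272
  k=4: a=8, p=2542, q=2195
  k=5: a=4, p=10483, q=9052
  k=6: a=7, p=75923, q=65559

75923/65559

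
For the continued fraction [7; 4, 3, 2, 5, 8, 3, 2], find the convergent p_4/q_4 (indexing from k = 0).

1179/163

Using pₖ = aₖpₖ₋₁ + pₖ₋₂, qₖ = aₖqₖ₋₁ + qₖ₋₂ (with p₋₁=1, p₋₂=0, q₋₁=0, q₋₂=1):
  k=0: a=7, p=7, q=1
  k=1: a=4, p=29, q=4
  k=2: a=3, p=94, q=13
  k=3: a=2, p=217, q=30
  k=4: a=5, p=1179, q=163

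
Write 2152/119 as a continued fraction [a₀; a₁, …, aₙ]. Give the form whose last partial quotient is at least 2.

[18; 11, 1, 9]

2152 = 18×119 + 10
119 = 11×10 + 9
10 = 1×9 + 1
9 = 9×1 + 0  (stop)
So 2152/119 = [18; 11, 1, 9].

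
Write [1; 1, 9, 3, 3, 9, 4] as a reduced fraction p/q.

Using pₖ = aₖpₖ₋₁ + pₖ₋₂ and qₖ = aₖqₖ₋₁ + qₖ₋₂:
  k=0: a=1, p=1, q=1
  k=1: a=1, p=2, q=1
  k=2: a=9, p=19, q=10
  k=3: a=3, p=59, q=31
  k=4: a=3, p=196, q=103
  k=5: a=9, p=1823, q=958
  k=6: a=4, p=7488, q=3935

7488/3935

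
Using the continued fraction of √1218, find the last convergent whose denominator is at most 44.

349/10

√1218 = [34; 1, 8, 1, 68, …] (period length 4).
Convergents:
  p_0/q_0 = 34/1
  p_1/q_1 = 35/1
  p_2/q_2 = 314/9
  p_3/q_3 = 349/10
  p_4/q_4 = 24046/689
q_3 = 10 ≤ 44 < 689 = q_4, so the answer is 349/10.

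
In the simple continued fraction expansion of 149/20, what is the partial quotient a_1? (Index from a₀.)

149 = 7·20 + 9   →  a_0 = 7
20 = 2·9 + 2   →  a_1 = 2

2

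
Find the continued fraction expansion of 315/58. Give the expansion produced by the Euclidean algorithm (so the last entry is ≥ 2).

[5; 2, 3, 8]

315 = 5*58 + 25
58 = 2*25 + 8
25 = 3*8 + 1
8 = 8*1 + 0  (stop)
So 315/58 = [5; 2, 3, 8].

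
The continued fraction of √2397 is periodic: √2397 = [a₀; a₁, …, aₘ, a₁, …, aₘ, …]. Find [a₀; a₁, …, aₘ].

[48; 1, 23, 2, 23, 1, 96]

a₀ = ⌊√2397⌋ = 48.
With m₀=0, d₀=1 and mₖ₊₁ = dₖaₖ − mₖ, dₖ₊₁ = (n − mₖ₊₁²)/dₖ, aₖ₊₁ = ⌊(a₀+mₖ₊₁)/dₖ₊₁⌋:
  k=1: m=48, d=93, a=1
  k=2: m=45, d=4, a=23
  k=3: m=47, d=47, a=2
  k=4: m=47, d=4, a=23
  k=5: m=45, d=93, a=1
  k=6: m=48, d=1, a=96
d=1 and a=2a₀=96 at k=6, so the next step gives (m, d) = (48, 93) again — its k=1 value — and the period has length 6.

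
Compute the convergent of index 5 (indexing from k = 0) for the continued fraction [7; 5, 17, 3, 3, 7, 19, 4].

Using pₖ = aₖpₖ₋₁ + pₖ₋₂, qₖ = aₖqₖ₋₁ + qₖ₋₂ (with p₋₁=1, p₋₂=0, q₋₁=0, q₋₂=1):
  k=0: a=7, p=7, q=1
  k=1: a=5, p=36, q=5
  k=2: a=17, p=619, q=86
  k=3: a=3, p=1893, q=263
  k=4: a=3, p=6298, q=875
  k=5: a=7, p=45979, q=6388

45979/6388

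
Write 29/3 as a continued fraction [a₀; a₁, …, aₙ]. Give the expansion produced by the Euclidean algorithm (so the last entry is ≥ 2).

[9; 1, 2]

29 = 9·3 + 2
3 = 1·2 + 1
2 = 2·1 + 0  (stop)
So 29/3 = [9; 1, 2].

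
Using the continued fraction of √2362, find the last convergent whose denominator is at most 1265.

47191/971

√2362 = [48; 1, 1, 1, 1, 96, …] (period length 5).
Convergents:
  p_0/q_0 = 48/1
  p_1/q_1 = 49/1
  p_2/q_2 = 97/2
  p_3/q_3 = 146/3
  p_4/q_4 = 243/5
  p_5/q_5 = 23474/483
  p_6/q_6 = 23717/488
  p_7/q_7 = 47191/971
  p_8/q_8 = 70908/1459
q_7 = 971 ≤ 1265 < 1459 = q_8, so the answer is 47191/971.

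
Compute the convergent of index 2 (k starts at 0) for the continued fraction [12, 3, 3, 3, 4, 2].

Using pₖ = aₖpₖ₋₁ + pₖ₋₂, qₖ = aₖqₖ₋₁ + qₖ₋₂ (with p₋₁=1, p₋₂=0, q₋₁=0, q₋₂=1):
  k=0: a=12, p=12, q=1
  k=1: a=3, p=37, q=3
  k=2: a=3, p=123, q=10

123/10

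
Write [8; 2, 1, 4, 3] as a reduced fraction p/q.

Fold from the inside: start with 3/1.
  4 + 1/3 = 13/3
  1 + 3/13 = 16/13
  2 + 13/16 = 45/16
  8 + 16/45 = 376/45

376/45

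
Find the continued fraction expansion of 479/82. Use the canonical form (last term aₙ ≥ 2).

479 = 5*82 + 69
82 = 1*69 + 13
69 = 5*13 + 4
13 = 3*4 + 1
4 = 4*1 + 0  (stop)
So 479/82 = [5; 1, 5, 3, 4].

[5; 1, 5, 3, 4]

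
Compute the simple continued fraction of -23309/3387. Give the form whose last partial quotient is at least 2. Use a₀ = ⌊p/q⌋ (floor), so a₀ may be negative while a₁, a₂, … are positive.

-23309 = -7·3387 + 400
3387 = 8·400 + 187
400 = 2·187 + 26
187 = 7·26 + 5
26 = 5·5 + 1
5 = 5·1 + 0  (stop)
So -23309/3387 = [-7; 8, 2, 7, 5, 5].

[-7; 8, 2, 7, 5, 5]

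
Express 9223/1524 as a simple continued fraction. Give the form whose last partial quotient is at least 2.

[6; 19, 3, 2, 3, 3]

9223 = 6×1524 + 79
1524 = 19×79 + 23
79 = 3×23 + 10
23 = 2×10 + 3
10 = 3×3 + 1
3 = 3×1 + 0  (stop)
So 9223/1524 = [6; 19, 3, 2, 3, 3].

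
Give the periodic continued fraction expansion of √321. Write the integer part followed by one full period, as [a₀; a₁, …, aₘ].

a₀ = ⌊√321⌋ = 17.

[17; 1, 10, 1, 34]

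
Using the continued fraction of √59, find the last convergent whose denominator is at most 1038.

√59 = [7; 1, 2, 7, 2, 1, 14, …] (period length 6).
Convergents:
  p_0/q_0 = 7/1
  p_1/q_1 = 8/1
  p_2/q_2 = 23/3
  p_3/q_3 = 169/22
  p_4/q_4 = 361/47
  p_5/q_5 = 530/69
  p_6/q_6 = 7781/1013
  p_7/q_7 = 8311/1082
q_6 = 1013 ≤ 1038 < 1082 = q_7, so the answer is 7781/1013.

7781/1013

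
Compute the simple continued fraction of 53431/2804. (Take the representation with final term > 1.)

[19; 18, 11, 14]

53431 = 19×2804 + 155
2804 = 18×155 + 14
155 = 11×14 + 1
14 = 14×1 + 0  (stop)
So 53431/2804 = [19; 18, 11, 14].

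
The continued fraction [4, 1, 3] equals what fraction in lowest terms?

19/4

Using pₖ = aₖpₖ₋₁ + pₖ₋₂ and qₖ = aₖqₖ₋₁ + qₖ₋₂:
  k=0: a=4, p=4, q=1
  k=1: a=1, p=5, q=1
  k=2: a=3, p=19, q=4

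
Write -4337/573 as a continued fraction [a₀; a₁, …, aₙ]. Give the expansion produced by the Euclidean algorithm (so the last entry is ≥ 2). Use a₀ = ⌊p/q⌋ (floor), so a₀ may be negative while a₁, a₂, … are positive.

-4337 = -8×573 + 247
573 = 2×247 + 79
247 = 3×79 + 10
79 = 7×10 + 9
10 = 1×9 + 1
9 = 9×1 + 0  (stop)
So -4337/573 = [-8; 2, 3, 7, 1, 9].

[-8; 2, 3, 7, 1, 9]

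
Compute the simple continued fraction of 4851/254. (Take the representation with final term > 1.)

[19; 10, 6, 4]

4851 = 19·254 + 25
254 = 10·25 + 4
25 = 6·4 + 1
4 = 4·1 + 0  (stop)
So 4851/254 = [19; 10, 6, 4].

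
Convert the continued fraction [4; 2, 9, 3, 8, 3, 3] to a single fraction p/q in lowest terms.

Using pₖ = aₖpₖ₋₁ + pₖ₋₂ and qₖ = aₖqₖ₋₁ + qₖ₋₂:
  k=0: a=4, p=4, q=1
  k=1: a=2, p=9, q=2
  k=2: a=9, p=85, q=19
  k=3: a=3, p=264, q=59
  k=4: a=8, p=2197, q=491
  k=5: a=3, p=6855, q=1532
  k=6: a=3, p=22762, q=5087

22762/5087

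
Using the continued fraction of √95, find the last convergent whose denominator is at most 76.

731/75

√95 = [9; 1, 2, 1, 18, …] (period length 4).
Convergents:
  p_0/q_0 = 9/1
  p_1/q_1 = 10/1
  p_2/q_2 = 29/3
  p_3/q_3 = 39/4
  p_4/q_4 = 731/75
  p_5/q_5 = 770/79
q_4 = 75 ≤ 76 < 79 = q_5, so the answer is 731/75.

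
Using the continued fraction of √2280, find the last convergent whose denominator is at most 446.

√2280 = [47; 1, 2, 1, 94, …] (period length 4).
Convergents:
  p_0/q_0 = 47/1
  p_1/q_1 = 48/1
  p_2/q_2 = 143/3
  p_3/q_3 = 191/4
  p_4/q_4 = 18097/379
  p_5/q_5 = 18288/383
  p_6/q_6 = 54673/1145
q_5 = 383 ≤ 446 < 1145 = q_6, so the answer is 18288/383.

18288/383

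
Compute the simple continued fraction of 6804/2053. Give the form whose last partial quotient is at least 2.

[3; 3, 5, 2, 6, 1, 7]

6804 = 3*2053 + 645
2053 = 3*645 + 118
645 = 5*118 + 55
118 = 2*55 + 8
55 = 6*8 + 7
8 = 1*7 + 1
7 = 7*1 + 0  (stop)
So 6804/2053 = [3; 3, 5, 2, 6, 1, 7].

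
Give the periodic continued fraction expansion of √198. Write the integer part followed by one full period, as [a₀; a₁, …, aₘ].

a₀ = ⌊√198⌋ = 14.
With m₀=0, d₀=1 and mₖ₊₁ = dₖaₖ − mₖ, dₖ₊₁ = (n − mₖ₊₁²)/dₖ, aₖ₊₁ = ⌊(a₀+mₖ₊₁)/dₖ₊₁⌋:
  k=1: m=14, d=2, a=14
  k=2: m=14, d=1, a=28
d=1 and a=2a₀=28 at k=2, so the next step gives (m, d) = (14, 2) again — its k=1 value — and the period has length 2.

[14; 14, 28]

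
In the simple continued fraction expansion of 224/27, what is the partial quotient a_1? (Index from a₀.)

224 = 8·27 + 8   →  a_0 = 8
27 = 3·8 + 3   →  a_1 = 3

3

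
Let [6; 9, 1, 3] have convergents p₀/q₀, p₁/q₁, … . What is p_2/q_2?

Using pₖ = aₖpₖ₋₁ + pₖ₋₂, qₖ = aₖqₖ₋₁ + qₖ₋₂ (with p₋₁=1, p₋₂=0, q₋₁=0, q₋₂=1):
  k=0: a=6, p=6, q=1
  k=1: a=9, p=55, q=9
  k=2: a=1, p=61, q=10

61/10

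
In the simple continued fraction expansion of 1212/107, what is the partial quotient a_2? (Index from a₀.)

17

1212 = 11·107 + 35   →  a_0 = 11
107 = 3·35 + 2   →  a_1 = 3
35 = 17·2 + 1   →  a_2 = 17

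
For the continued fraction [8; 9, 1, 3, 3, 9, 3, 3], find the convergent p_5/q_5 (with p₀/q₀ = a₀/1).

Using pₖ = aₖpₖ₋₁ + pₖ₋₂, qₖ = aₖqₖ₋₁ + qₖ₋₂ (with p₋₁=1, p₋₂=0, q₋₁=0, q₋₂=1):
  k=0: a=8, p=8, q=1
  k=1: a=9, p=73, q=9
  k=2: a=1, p=81, q=10
  k=3: a=3, p=316, q=39
  k=4: a=3, p=1029, q=127
  k=5: a=9, p=9577, q=1182

9577/1182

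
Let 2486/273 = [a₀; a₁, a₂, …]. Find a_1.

2486 = 9·273 + 29   →  a_0 = 9
273 = 9·29 + 12   →  a_1 = 9

9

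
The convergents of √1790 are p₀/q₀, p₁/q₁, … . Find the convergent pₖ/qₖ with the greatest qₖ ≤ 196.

√1790 = [42; 3, 4, 8, 4, 3, 84, …] (period length 6).
Convergents:
  p_0/q_0 = 42/1
  p_1/q_1 = 127/3
  p_2/q_2 = 550/13
  p_3/q_3 = 4527/107
  p_4/q_4 = 18658/441
q_3 = 107 ≤ 196 < 441 = q_4, so the answer is 4527/107.

4527/107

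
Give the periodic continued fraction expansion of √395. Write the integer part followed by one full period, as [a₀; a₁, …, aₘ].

a₀ = ⌊√395⌋ = 19.
With m₀=0, d₀=1 and mₖ₊₁ = dₖaₖ − mₖ, dₖ₊₁ = (n − mₖ₊₁²)/dₖ, aₖ₊₁ = ⌊(a₀+mₖ₊₁)/dₖ₊₁⌋:
  k=1: m=19, d=34, a=1
  k=2: m=15, d=5, a=6
  k=3: m=15, d=34, a=1
  k=4: m=19, d=1, a=38
d=1 and a=2a₀=38 at k=4, so the next step gives (m, d) = (19, 34) again — its k=1 value — and the period has length 4.

[19; 1, 6, 1, 38]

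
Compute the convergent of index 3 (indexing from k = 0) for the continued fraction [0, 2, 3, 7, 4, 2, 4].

22/51

Using pₖ = aₖpₖ₋₁ + pₖ₋₂, qₖ = aₖqₖ₋₁ + qₖ₋₂ (with p₋₁=1, p₋₂=0, q₋₁=0, q₋₂=1):
  k=0: a=0, p=0, q=1
  k=1: a=2, p=1, q=2
  k=2: a=3, p=3, q=7
  k=3: a=7, p=22, q=51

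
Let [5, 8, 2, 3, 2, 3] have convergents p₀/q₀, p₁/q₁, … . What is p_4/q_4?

691/135

Using pₖ = aₖpₖ₋₁ + pₖ₋₂, qₖ = aₖqₖ₋₁ + qₖ₋₂ (with p₋₁=1, p₋₂=0, q₋₁=0, q₋₂=1):
  k=0: a=5, p=5, q=1
  k=1: a=8, p=41, q=8
  k=2: a=2, p=87, q=17
  k=3: a=3, p=302, q=59
  k=4: a=2, p=691, q=135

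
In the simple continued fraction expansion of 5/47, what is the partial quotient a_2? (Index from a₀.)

2

5 = 0·47 + 5   →  a_0 = 0
47 = 9·5 + 2   →  a_1 = 9
5 = 2·2 + 1   →  a_2 = 2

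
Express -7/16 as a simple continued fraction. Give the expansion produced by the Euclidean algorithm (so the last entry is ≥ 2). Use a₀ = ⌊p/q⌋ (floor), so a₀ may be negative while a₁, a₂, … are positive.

-7 = -1×16 + 9
16 = 1×9 + 7
9 = 1×7 + 2
7 = 3×2 + 1
2 = 2×1 + 0  (stop)
So -7/16 = [-1; 1, 1, 3, 2].

[-1; 1, 1, 3, 2]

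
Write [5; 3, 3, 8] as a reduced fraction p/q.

Using pₖ = aₖpₖ₋₁ + pₖ₋₂ and qₖ = aₖqₖ₋₁ + qₖ₋₂:
  k=0: a=5, p=5, q=1
  k=1: a=3, p=16, q=3
  k=2: a=3, p=53, q=10
  k=3: a=8, p=440, q=83

440/83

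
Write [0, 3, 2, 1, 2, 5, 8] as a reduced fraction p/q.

Fold from the inside: start with 8/1.
  5 + 1/8 = 41/8
  2 + 8/41 = 90/41
  1 + 41/90 = 131/90
  2 + 90/131 = 352/131
  3 + 131/352 = 1187/352
  0 + 352/1187 = 352/1187

352/1187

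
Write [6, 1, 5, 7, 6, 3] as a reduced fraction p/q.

5709/835

Fold from the inside: start with 3/1.
  6 + 1/3 = 19/3
  7 + 3/19 = 136/19
  5 + 19/136 = 699/136
  1 + 136/699 = 835/699
  6 + 699/835 = 5709/835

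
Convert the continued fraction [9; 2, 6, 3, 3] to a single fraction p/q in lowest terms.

1287/136

Using pₖ = aₖpₖ₋₁ + pₖ₋₂ and qₖ = aₖqₖ₋₁ + qₖ₋₂:
  k=0: a=9, p=9, q=1
  k=1: a=2, p=19, q=2
  k=2: a=6, p=123, q=13
  k=3: a=3, p=388, q=41
  k=4: a=3, p=1287, q=136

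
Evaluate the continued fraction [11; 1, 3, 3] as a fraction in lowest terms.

Fold from the inside: start with 3/1.
  3 + 1/3 = 10/3
  1 + 3/10 = 13/10
  11 + 10/13 = 153/13

153/13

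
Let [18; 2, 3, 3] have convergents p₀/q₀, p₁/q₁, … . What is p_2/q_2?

129/7

Using pₖ = aₖpₖ₋₁ + pₖ₋₂, qₖ = aₖqₖ₋₁ + qₖ₋₂ (with p₋₁=1, p₋₂=0, q₋₁=0, q₋₂=1):
  k=0: a=18, p=18, q=1
  k=1: a=2, p=37, q=2
  k=2: a=3, p=129, q=7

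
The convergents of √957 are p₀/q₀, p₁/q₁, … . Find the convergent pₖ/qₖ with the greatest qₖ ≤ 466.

√957 = [30; 1, 14, 2, 14, 1, 60, …] (period length 6).
Convergents:
  p_0/q_0 = 30/1
  p_1/q_1 = 31/1
  p_2/q_2 = 464/15
  p_3/q_3 = 959/31
  p_4/q_4 = 13890/449
  p_5/q_5 = 14849/480
q_4 = 449 ≤ 466 < 480 = q_5, so the answer is 13890/449.

13890/449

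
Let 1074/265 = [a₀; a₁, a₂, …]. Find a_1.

1074 = 4·265 + 14   →  a_0 = 4
265 = 18·14 + 13   →  a_1 = 18

18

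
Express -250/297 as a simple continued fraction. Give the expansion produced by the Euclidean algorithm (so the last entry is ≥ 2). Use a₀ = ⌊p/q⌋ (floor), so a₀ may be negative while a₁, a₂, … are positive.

-250 = -1·297 + 47
297 = 6·47 + 15
47 = 3·15 + 2
15 = 7·2 + 1
2 = 2·1 + 0  (stop)
So -250/297 = [-1; 6, 3, 7, 2].

[-1; 6, 3, 7, 2]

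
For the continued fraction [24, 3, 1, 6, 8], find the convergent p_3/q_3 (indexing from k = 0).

Using pₖ = aₖpₖ₋₁ + pₖ₋₂, qₖ = aₖqₖ₋₁ + qₖ₋₂ (with p₋₁=1, p₋₂=0, q₋₁=0, q₋₂=1):
  k=0: a=24, p=24, q=1
  k=1: a=3, p=73, q=3
  k=2: a=1, p=97, q=4
  k=3: a=6, p=655, q=27

655/27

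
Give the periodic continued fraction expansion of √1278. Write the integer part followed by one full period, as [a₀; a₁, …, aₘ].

a₀ = ⌊√1278⌋ = 35.
With m₀=0, d₀=1 and mₖ₊₁ = dₖaₖ − mₖ, dₖ₊₁ = (n − mₖ₊₁²)/dₖ, aₖ₊₁ = ⌊(a₀+mₖ₊₁)/dₖ₊₁⌋:
  k=1: m=35, d=53, a=1
  k=2: m=18, d=18, a=2
  k=3: m=18, d=53, a=1
  k=4: m=35, d=1, a=70
d=1 and a=2a₀=70 at k=4, so the next step gives (m, d) = (35, 53) again — its k=1 value — and the period has length 4.

[35; 1, 2, 1, 70]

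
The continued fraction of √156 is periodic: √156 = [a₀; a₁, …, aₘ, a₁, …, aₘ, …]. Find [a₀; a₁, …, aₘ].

[12; 2, 24]

a₀ = ⌊√156⌋ = 12.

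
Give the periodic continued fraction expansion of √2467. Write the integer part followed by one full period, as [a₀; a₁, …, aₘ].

[49; 1, 2, 49, 2, 1, 98]

a₀ = ⌊√2467⌋ = 49.
With m₀=0, d₀=1 and mₖ₊₁ = dₖaₖ − mₖ, dₖ₊₁ = (n − mₖ₊₁²)/dₖ, aₖ₊₁ = ⌊(a₀+mₖ₊₁)/dₖ₊₁⌋:
  k=1: m=49, d=66, a=1
  k=2: m=17, d=33, a=2
  k=3: m=49, d=2, a=49
  k=4: m=49, d=33, a=2
  k=5: m=17, d=66, a=1
  k=6: m=49, d=1, a=98
d=1 and a=2a₀=98 at k=6, so the next step gives (m, d) = (49, 66) again — its k=1 value — and the period has length 6.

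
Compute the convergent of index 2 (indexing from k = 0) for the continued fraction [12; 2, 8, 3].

212/17

Using pₖ = aₖpₖ₋₁ + pₖ₋₂, qₖ = aₖqₖ₋₁ + qₖ₋₂ (with p₋₁=1, p₋₂=0, q₋₁=0, q₋₂=1):
  k=0: a=12, p=12, q=1
  k=1: a=2, p=25, q=2
  k=2: a=8, p=212, q=17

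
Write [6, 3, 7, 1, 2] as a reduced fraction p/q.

455/72

Using pₖ = aₖpₖ₋₁ + pₖ₋₂ and qₖ = aₖqₖ₋₁ + qₖ₋₂:
  k=0: a=6, p=6, q=1
  k=1: a=3, p=19, q=3
  k=2: a=7, p=139, q=22
  k=3: a=1, p=158, q=25
  k=4: a=2, p=455, q=72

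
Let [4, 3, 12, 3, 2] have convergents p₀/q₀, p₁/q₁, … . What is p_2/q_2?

Using pₖ = aₖpₖ₋₁ + pₖ₋₂, qₖ = aₖqₖ₋₁ + qₖ₋₂ (with p₋₁=1, p₋₂=0, q₋₁=0, q₋₂=1):
  k=0: a=4, p=4, q=1
  k=1: a=3, p=13, q=3
  k=2: a=12, p=160, q=37

160/37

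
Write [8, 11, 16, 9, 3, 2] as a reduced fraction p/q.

93703/11582

Using pₖ = aₖpₖ₋₁ + pₖ₋₂ and qₖ = aₖqₖ₋₁ + qₖ₋₂:
  k=0: a=8, p=8, q=1
  k=1: a=11, p=89, q=11
  k=2: a=16, p=1432, q=177
  k=3: a=9, p=12977, q=1604
  k=4: a=3, p=40363, q=4989
  k=5: a=2, p=93703, q=11582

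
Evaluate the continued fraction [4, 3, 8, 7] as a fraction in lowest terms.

Fold from the inside: start with 7/1.
  8 + 1/7 = 57/7
  3 + 7/57 = 178/57
  4 + 57/178 = 769/178

769/178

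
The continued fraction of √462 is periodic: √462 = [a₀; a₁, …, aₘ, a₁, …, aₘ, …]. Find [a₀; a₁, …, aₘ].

[21; 2, 42]

a₀ = ⌊√462⌋ = 21.
With m₀=0, d₀=1 and mₖ₊₁ = dₖaₖ − mₖ, dₖ₊₁ = (n − mₖ₊₁²)/dₖ, aₖ₊₁ = ⌊(a₀+mₖ₊₁)/dₖ₊₁⌋:
  k=1: m=21, d=21, a=2
  k=2: m=21, d=1, a=42
d=1 and a=2a₀=42 at k=2, so the next step gives (m, d) = (21, 21) again — its k=1 value — and the period has length 2.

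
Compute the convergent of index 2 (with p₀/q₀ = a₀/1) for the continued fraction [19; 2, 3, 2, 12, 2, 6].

136/7

Using pₖ = aₖpₖ₋₁ + pₖ₋₂, qₖ = aₖqₖ₋₁ + qₖ₋₂ (with p₋₁=1, p₋₂=0, q₋₁=0, q₋₂=1):
  k=0: a=19, p=19, q=1
  k=1: a=2, p=39, q=2
  k=2: a=3, p=136, q=7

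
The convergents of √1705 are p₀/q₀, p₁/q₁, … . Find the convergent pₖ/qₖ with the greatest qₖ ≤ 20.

289/7

√1705 = [41; 3, 2, 3, 82, …] (period length 4).
Convergents:
  p_0/q_0 = 41/1
  p_1/q_1 = 124/3
  p_2/q_2 = 289/7
  p_3/q_3 = 991/24
q_2 = 7 ≤ 20 < 24 = q_3, so the answer is 289/7.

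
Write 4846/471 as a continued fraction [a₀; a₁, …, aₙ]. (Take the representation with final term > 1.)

4846 = 10×471 + 136
471 = 3×136 + 63
136 = 2×63 + 10
63 = 6×10 + 3
10 = 3×3 + 1
3 = 3×1 + 0  (stop)
So 4846/471 = [10; 3, 2, 6, 3, 3].

[10; 3, 2, 6, 3, 3]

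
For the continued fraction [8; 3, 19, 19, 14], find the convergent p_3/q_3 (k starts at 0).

Using pₖ = aₖpₖ₋₁ + pₖ₋₂, qₖ = aₖqₖ₋₁ + qₖ₋₂ (with p₋₁=1, p₋₂=0, q₋₁=0, q₋₂=1):
  k=0: a=8, p=8, q=1
  k=1: a=3, p=25, q=3
  k=2: a=19, p=483, q=58
  k=3: a=19, p=9202, q=1105

9202/1105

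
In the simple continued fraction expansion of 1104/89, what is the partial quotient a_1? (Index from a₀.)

1104 = 12·89 + 36   →  a_0 = 12
89 = 2·36 + 17   →  a_1 = 2

2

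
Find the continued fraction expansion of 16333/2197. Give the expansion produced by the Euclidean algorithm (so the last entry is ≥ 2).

16333 = 7*2197 + 954
2197 = 2*954 + 289
954 = 3*289 + 87
289 = 3*87 + 28
87 = 3*28 + 3
28 = 9*3 + 1
3 = 3*1 + 0  (stop)
So 16333/2197 = [7; 2, 3, 3, 3, 9, 3].

[7; 2, 3, 3, 3, 9, 3]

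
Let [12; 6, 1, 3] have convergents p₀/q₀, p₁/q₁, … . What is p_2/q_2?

Using pₖ = aₖpₖ₋₁ + pₖ₋₂, qₖ = aₖqₖ₋₁ + qₖ₋₂ (with p₋₁=1, p₋₂=0, q₋₁=0, q₋₂=1):
  k=0: a=12, p=12, q=1
  k=1: a=6, p=73, q=6
  k=2: a=1, p=85, q=7

85/7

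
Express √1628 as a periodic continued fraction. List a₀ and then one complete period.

a₀ = ⌊√1628⌋ = 40.

[40; 2, 1, 6, 1, 2, 80]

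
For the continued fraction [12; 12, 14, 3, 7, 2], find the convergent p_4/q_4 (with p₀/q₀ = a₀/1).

Using pₖ = aₖpₖ₋₁ + pₖ₋₂, qₖ = aₖqₖ₋₁ + qₖ₋₂ (with p₋₁=1, p₋₂=0, q₋₁=0, q₋₂=1):
  k=0: a=12, p=12, q=1
  k=1: a=12, p=145, q=12
  k=2: a=14, p=2042, q=169
  k=3: a=3, p=6271, q=519
  k=4: a=7, p=45939, q=3802

45939/3802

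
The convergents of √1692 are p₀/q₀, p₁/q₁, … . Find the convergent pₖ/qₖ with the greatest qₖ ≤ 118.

√1692 = [41; 7, 2, 7, 82, …] (period length 4).
Convergents:
  p_0/q_0 = 41/1
  p_1/q_1 = 288/7
  p_2/q_2 = 617/15
  p_3/q_3 = 4607/112
  p_4/q_4 = 378391/9199
q_3 = 112 ≤ 118 < 9199 = q_4, so the answer is 4607/112.

4607/112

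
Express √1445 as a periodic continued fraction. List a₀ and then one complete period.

[38; 76]

a₀ = ⌊√1445⌋ = 38.
With m₀=0, d₀=1 and mₖ₊₁ = dₖaₖ − mₖ, dₖ₊₁ = (n − mₖ₊₁²)/dₖ, aₖ₊₁ = ⌊(a₀+mₖ₊₁)/dₖ₊₁⌋:
  k=1: m=38, d=1, a=76
d=1 and a=2a₀=76 at k=1, so the next step gives (m, d) = (38, 1) again — its k=1 value — and the period has length 1.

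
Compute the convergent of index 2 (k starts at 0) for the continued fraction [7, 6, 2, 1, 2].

Using pₖ = aₖpₖ₋₁ + pₖ₋₂, qₖ = aₖqₖ₋₁ + qₖ₋₂ (with p₋₁=1, p₋₂=0, q₋₁=0, q₋₂=1):
  k=0: a=7, p=7, q=1
  k=1: a=6, p=43, q=6
  k=2: a=2, p=93, q=13

93/13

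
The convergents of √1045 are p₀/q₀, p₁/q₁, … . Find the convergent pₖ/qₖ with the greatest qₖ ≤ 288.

√1045 = [32; 3, 15, 1, 4, 1, 15, 3, 64, …] (period length 8).
Convergents:
  p_0/q_0 = 32/1
  p_1/q_1 = 97/3
  p_2/q_2 = 1487/46
  p_3/q_3 = 1584/49
  p_4/q_4 = 7823/242
  p_5/q_5 = 9407/291
q_4 = 242 ≤ 288 < 291 = q_5, so the answer is 7823/242.

7823/242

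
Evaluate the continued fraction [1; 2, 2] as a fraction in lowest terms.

Fold from the inside: start with 2/1.
  2 + 1/2 = 5/2
  1 + 2/5 = 7/5

7/5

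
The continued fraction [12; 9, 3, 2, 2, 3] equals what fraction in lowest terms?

6526/539

Using pₖ = aₖpₖ₋₁ + pₖ₋₂ and qₖ = aₖqₖ₋₁ + qₖ₋₂:
  k=0: a=12, p=12, q=1
  k=1: a=9, p=109, q=9
  k=2: a=3, p=339, q=28
  k=3: a=2, p=787, q=65
  k=4: a=2, p=1913, q=158
  k=5: a=3, p=6526, q=539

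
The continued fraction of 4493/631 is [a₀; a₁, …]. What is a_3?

4493 = 7·631 + 76   →  a_0 = 7
631 = 8·76 + 23   →  a_1 = 8
76 = 3·23 + 7   →  a_2 = 3
23 = 3·7 + 2   →  a_3 = 3

3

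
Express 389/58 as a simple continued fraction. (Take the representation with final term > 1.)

[6; 1, 2, 2, 2, 3]

389 = 6×58 + 41
58 = 1×41 + 17
41 = 2×17 + 7
17 = 2×7 + 3
7 = 2×3 + 1
3 = 3×1 + 0  (stop)
So 389/58 = [6; 1, 2, 2, 2, 3].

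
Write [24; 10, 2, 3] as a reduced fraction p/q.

1759/73

Fold from the inside: start with 3/1.
  2 + 1/3 = 7/3
  10 + 3/7 = 73/7
  24 + 7/73 = 1759/73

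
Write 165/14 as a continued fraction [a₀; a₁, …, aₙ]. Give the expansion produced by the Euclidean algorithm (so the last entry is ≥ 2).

[11; 1, 3, 1, 2]

165 = 11*14 + 11
14 = 1*11 + 3
11 = 3*3 + 2
3 = 1*2 + 1
2 = 2*1 + 0  (stop)
So 165/14 = [11; 1, 3, 1, 2].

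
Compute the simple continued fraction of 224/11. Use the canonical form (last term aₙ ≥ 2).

224 = 20×11 + 4
11 = 2×4 + 3
4 = 1×3 + 1
3 = 3×1 + 0  (stop)
So 224/11 = [20; 2, 1, 3].

[20; 2, 1, 3]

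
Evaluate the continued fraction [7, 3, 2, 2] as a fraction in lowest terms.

124/17

Using pₖ = aₖpₖ₋₁ + pₖ₋₂ and qₖ = aₖqₖ₋₁ + qₖ₋₂:
  k=0: a=7, p=7, q=1
  k=1: a=3, p=22, q=3
  k=2: a=2, p=51, q=7
  k=3: a=2, p=124, q=17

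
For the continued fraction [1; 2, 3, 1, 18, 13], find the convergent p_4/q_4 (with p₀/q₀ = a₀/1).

244/169

Using pₖ = aₖpₖ₋₁ + pₖ₋₂, qₖ = aₖqₖ₋₁ + qₖ₋₂ (with p₋₁=1, p₋₂=0, q₋₁=0, q₋₂=1):
  k=0: a=1, p=1, q=1
  k=1: a=2, p=3, q=2
  k=2: a=3, p=10, q=7
  k=3: a=1, p=13, q=9
  k=4: a=18, p=244, q=169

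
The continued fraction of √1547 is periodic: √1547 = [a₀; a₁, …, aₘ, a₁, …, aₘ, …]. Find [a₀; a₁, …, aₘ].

a₀ = ⌊√1547⌋ = 39.
With m₀=0, d₀=1 and mₖ₊₁ = dₖaₖ − mₖ, dₖ₊₁ = (n − mₖ₊₁²)/dₖ, aₖ₊₁ = ⌊(a₀+mₖ₊₁)/dₖ₊₁⌋:
  k=1: m=39, d=26, a=3
  k=2: m=39, d=1, a=78
d=1 and a=2a₀=78 at k=2, so the next step gives (m, d) = (39, 26) again — its k=1 value — and the period has length 2.

[39; 3, 78]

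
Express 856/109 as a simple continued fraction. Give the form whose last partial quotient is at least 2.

[7; 1, 5, 1, 4, 3]

856 = 7×109 + 93
109 = 1×93 + 16
93 = 5×16 + 13
16 = 1×13 + 3
13 = 4×3 + 1
3 = 3×1 + 0  (stop)
So 856/109 = [7; 1, 5, 1, 4, 3].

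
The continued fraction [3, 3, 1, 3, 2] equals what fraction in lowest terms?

111/34

Using pₖ = aₖpₖ₋₁ + pₖ₋₂ and qₖ = aₖqₖ₋₁ + qₖ₋₂:
  k=0: a=3, p=3, q=1
  k=1: a=3, p=10, q=3
  k=2: a=1, p=13, q=4
  k=3: a=3, p=49, q=15
  k=4: a=2, p=111, q=34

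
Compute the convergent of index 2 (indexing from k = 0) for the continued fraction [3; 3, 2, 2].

Using pₖ = aₖpₖ₋₁ + pₖ₋₂, qₖ = aₖqₖ₋₁ + qₖ₋₂ (with p₋₁=1, p₋₂=0, q₋₁=0, q₋₂=1):
  k=0: a=3, p=3, q=1
  k=1: a=3, p=10, q=3
  k=2: a=2, p=23, q=7

23/7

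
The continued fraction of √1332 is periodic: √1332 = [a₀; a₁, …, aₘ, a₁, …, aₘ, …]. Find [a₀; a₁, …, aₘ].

a₀ = ⌊√1332⌋ = 36.
With m₀=0, d₀=1 and mₖ₊₁ = dₖaₖ − mₖ, dₖ₊₁ = (n − mₖ₊₁²)/dₖ, aₖ₊₁ = ⌊(a₀+mₖ₊₁)/dₖ₊₁⌋:
  k=1: m=36, d=36, a=2
  k=2: m=36, d=1, a=72
d=1 and a=2a₀=72 at k=2, so the next step gives (m, d) = (36, 36) again — its k=1 value — and the period has length 2.

[36; 2, 72]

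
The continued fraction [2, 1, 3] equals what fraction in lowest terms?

Fold from the inside: start with 3/1.
  1 + 1/3 = 4/3
  2 + 3/4 = 11/4

11/4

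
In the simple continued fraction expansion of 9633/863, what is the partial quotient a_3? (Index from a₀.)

11

9633 = 11·863 + 140   →  a_0 = 11
863 = 6·140 + 23   →  a_1 = 6
140 = 6·23 + 2   →  a_2 = 6
23 = 11·2 + 1   →  a_3 = 11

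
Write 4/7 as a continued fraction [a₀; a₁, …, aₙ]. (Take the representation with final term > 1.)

[0; 1, 1, 3]

4 = 0*7 + 4
7 = 1*4 + 3
4 = 1*3 + 1
3 = 3*1 + 0  (stop)
So 4/7 = [0; 1, 1, 3].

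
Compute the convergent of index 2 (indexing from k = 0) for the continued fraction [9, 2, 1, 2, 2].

28/3

Using pₖ = aₖpₖ₋₁ + pₖ₋₂, qₖ = aₖqₖ₋₁ + qₖ₋₂ (with p₋₁=1, p₋₂=0, q₋₁=0, q₋₂=1):
  k=0: a=9, p=9, q=1
  k=1: a=2, p=19, q=2
  k=2: a=1, p=28, q=3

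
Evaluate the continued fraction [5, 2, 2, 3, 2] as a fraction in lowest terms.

211/39

Using pₖ = aₖpₖ₋₁ + pₖ₋₂ and qₖ = aₖqₖ₋₁ + qₖ₋₂:
  k=0: a=5, p=5, q=1
  k=1: a=2, p=11, q=2
  k=2: a=2, p=27, q=5
  k=3: a=3, p=92, q=17
  k=4: a=2, p=211, q=39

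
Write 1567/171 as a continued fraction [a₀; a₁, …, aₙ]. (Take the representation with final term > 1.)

[9; 6, 9, 3]

1567 = 9×171 + 28
171 = 6×28 + 3
28 = 9×3 + 1
3 = 3×1 + 0  (stop)
So 1567/171 = [9; 6, 9, 3].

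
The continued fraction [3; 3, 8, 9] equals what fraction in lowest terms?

757/228

Using pₖ = aₖpₖ₋₁ + pₖ₋₂ and qₖ = aₖqₖ₋₁ + qₖ₋₂:
  k=0: a=3, p=3, q=1
  k=1: a=3, p=10, q=3
  k=2: a=8, p=83, q=25
  k=3: a=9, p=757, q=228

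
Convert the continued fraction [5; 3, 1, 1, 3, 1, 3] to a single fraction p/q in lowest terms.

Using pₖ = aₖpₖ₋₁ + pₖ₋₂ and qₖ = aₖqₖ₋₁ + qₖ₋₂:
  k=0: a=5, p=5, q=1
  k=1: a=3, p=16, q=3
  k=2: a=1, p=21, q=4
  k=3: a=1, p=37, q=7
  k=4: a=3, p=132, q=25
  k=5: a=1, p=169, q=32
  k=6: a=3, p=639, q=121

639/121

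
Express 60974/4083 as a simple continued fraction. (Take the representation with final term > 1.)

[14; 1, 14, 15, 18]

60974 = 14×4083 + 3812
4083 = 1×3812 + 271
3812 = 14×271 + 18
271 = 15×18 + 1
18 = 18×1 + 0  (stop)
So 60974/4083 = [14; 1, 14, 15, 18].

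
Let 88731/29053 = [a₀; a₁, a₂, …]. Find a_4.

19

88731 = 3·29053 + 1572   →  a_0 = 3
29053 = 18·1572 + 757   →  a_1 = 18
1572 = 2·757 + 58   →  a_2 = 2
757 = 13·58 + 3   →  a_3 = 13
58 = 19·3 + 1   →  a_4 = 19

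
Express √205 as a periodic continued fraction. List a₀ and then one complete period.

a₀ = ⌊√205⌋ = 14.
With m₀=0, d₀=1 and mₖ₊₁ = dₖaₖ − mₖ, dₖ₊₁ = (n − mₖ₊₁²)/dₖ, aₖ₊₁ = ⌊(a₀+mₖ₊₁)/dₖ₊₁⌋:
  k=1: m=14, d=9, a=3
  k=2: m=13, d=4, a=6
  k=3: m=11, d=21, a=1
  k=4: m=10, d=5, a=4
  k=5: m=10, d=21, a=1
  k=6: m=11, d=4, a=6
  k=7: m=13, d=9, a=3
  k=8: m=14, d=1, a=28
d=1 and a=2a₀=28 at k=8, so the next step gives (m, d) = (14, 9) again — its k=1 value — and the period has length 8.

[14; 3, 6, 1, 4, 1, 6, 3, 28]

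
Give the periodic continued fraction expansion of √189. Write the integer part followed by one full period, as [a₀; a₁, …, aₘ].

[13; 1, 2, 1, 26]

a₀ = ⌊√189⌋ = 13.
With m₀=0, d₀=1 and mₖ₊₁ = dₖaₖ − mₖ, dₖ₊₁ = (n − mₖ₊₁²)/dₖ, aₖ₊₁ = ⌊(a₀+mₖ₊₁)/dₖ₊₁⌋:
  k=1: m=13, d=20, a=1
  k=2: m=7, d=7, a=2
  k=3: m=7, d=20, a=1
  k=4: m=13, d=1, a=26
d=1 and a=2a₀=26 at k=4, so the next step gives (m, d) = (13, 20) again — its k=1 value — and the period has length 4.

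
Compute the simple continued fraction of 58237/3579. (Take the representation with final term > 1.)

58237 = 16·3579 + 973
3579 = 3·973 + 660
973 = 1·660 + 313
660 = 2·313 + 34
313 = 9·34 + 7
34 = 4·7 + 6
7 = 1·6 + 1
6 = 6·1 + 0  (stop)
So 58237/3579 = [16; 3, 1, 2, 9, 4, 1, 6].

[16; 3, 1, 2, 9, 4, 1, 6]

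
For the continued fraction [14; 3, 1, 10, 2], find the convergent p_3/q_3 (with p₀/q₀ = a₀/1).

613/43

Using pₖ = aₖpₖ₋₁ + pₖ₋₂, qₖ = aₖqₖ₋₁ + qₖ₋₂ (with p₋₁=1, p₋₂=0, q₋₁=0, q₋₂=1):
  k=0: a=14, p=14, q=1
  k=1: a=3, p=43, q=3
  k=2: a=1, p=57, q=4
  k=3: a=10, p=613, q=43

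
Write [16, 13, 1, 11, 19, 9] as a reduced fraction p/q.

Using pₖ = aₖpₖ₋₁ + pₖ₋₂ and qₖ = aₖqₖ₋₁ + qₖ₋₂:
  k=0: a=16, p=16, q=1
  k=1: a=13, p=209, q=13
  k=2: a=1, p=225, q=14
  k=3: a=11, p=2684, q=167
  k=4: a=19, p=51221, q=3187
  k=5: a=9, p=463673, q=28850

463673/28850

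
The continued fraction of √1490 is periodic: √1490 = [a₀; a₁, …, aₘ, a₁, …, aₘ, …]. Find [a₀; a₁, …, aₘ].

a₀ = ⌊√1490⌋ = 38.
With m₀=0, d₀=1 and mₖ₊₁ = dₖaₖ − mₖ, dₖ₊₁ = (n − mₖ₊₁²)/dₖ, aₖ₊₁ = ⌊(a₀+mₖ₊₁)/dₖ₊₁⌋:
  k=1: m=38, d=46, a=1
  k=2: m=8, d=31, a=1
  k=3: m=23, d=31, a=1
  k=4: m=8, d=46, a=1
  k=5: m=38, d=1, a=76
d=1 and a=2a₀=76 at k=5, so the next step gives (m, d) = (38, 46) again — its k=1 value — and the period has length 5.

[38; 1, 1, 1, 1, 76]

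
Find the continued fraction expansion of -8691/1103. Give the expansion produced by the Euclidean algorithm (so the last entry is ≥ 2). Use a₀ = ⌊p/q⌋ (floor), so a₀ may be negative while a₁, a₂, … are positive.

[-8; 8, 3, 2, 2, 3, 2]

-8691 = -8·1103 + 133
1103 = 8·133 + 39
133 = 3·39 + 16
39 = 2·16 + 7
16 = 2·7 + 2
7 = 3·2 + 1
2 = 2·1 + 0  (stop)
So -8691/1103 = [-8; 8, 3, 2, 2, 3, 2].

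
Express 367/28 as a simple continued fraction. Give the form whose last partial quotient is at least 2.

[13; 9, 3]

367 = 13×28 + 3
28 = 9×3 + 1
3 = 3×1 + 0  (stop)
So 367/28 = [13; 9, 3].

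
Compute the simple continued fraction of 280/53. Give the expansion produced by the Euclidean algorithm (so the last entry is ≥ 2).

280 = 5*53 + 15
53 = 3*15 + 8
15 = 1*8 + 7
8 = 1*7 + 1
7 = 7*1 + 0  (stop)
So 280/53 = [5; 3, 1, 1, 7].

[5; 3, 1, 1, 7]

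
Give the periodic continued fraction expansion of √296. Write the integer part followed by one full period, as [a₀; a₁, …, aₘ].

a₀ = ⌊√296⌋ = 17.
With m₀=0, d₀=1 and mₖ₊₁ = dₖaₖ − mₖ, dₖ₊₁ = (n − mₖ₊₁²)/dₖ, aₖ₊₁ = ⌊(a₀+mₖ₊₁)/dₖ₊₁⌋:
  k=1: m=17, d=7, a=4
  k=2: m=11, d=25, a=1
  k=3: m=14, d=4, a=7
  k=4: m=14, d=25, a=1
  k=5: m=11, d=7, a=4
  k=6: m=17, d=1, a=34
d=1 and a=2a₀=34 at k=6, so the next step gives (m, d) = (17, 7) again — its k=1 value — and the period has length 6.

[17; 4, 1, 7, 1, 4, 34]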